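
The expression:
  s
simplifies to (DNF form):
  s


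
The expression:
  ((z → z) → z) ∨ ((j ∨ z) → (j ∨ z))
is always true.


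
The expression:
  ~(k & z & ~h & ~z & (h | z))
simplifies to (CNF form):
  True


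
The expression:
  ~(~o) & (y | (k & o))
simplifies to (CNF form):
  o & (k | y)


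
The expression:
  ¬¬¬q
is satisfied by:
  {q: False}


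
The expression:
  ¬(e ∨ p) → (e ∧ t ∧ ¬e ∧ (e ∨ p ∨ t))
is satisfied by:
  {e: True, p: True}
  {e: True, p: False}
  {p: True, e: False}


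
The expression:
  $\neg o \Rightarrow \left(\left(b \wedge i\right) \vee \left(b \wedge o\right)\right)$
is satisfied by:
  {i: True, o: True, b: True}
  {i: True, o: True, b: False}
  {o: True, b: True, i: False}
  {o: True, b: False, i: False}
  {i: True, b: True, o: False}


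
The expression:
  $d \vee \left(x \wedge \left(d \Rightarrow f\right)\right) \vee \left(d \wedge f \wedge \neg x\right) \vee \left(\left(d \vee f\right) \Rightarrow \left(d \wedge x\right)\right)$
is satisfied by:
  {x: True, d: True, f: False}
  {x: True, d: False, f: False}
  {d: True, x: False, f: False}
  {x: False, d: False, f: False}
  {f: True, x: True, d: True}
  {f: True, x: True, d: False}
  {f: True, d: True, x: False}


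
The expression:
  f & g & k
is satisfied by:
  {g: True, f: True, k: True}


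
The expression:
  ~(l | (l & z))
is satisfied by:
  {l: False}


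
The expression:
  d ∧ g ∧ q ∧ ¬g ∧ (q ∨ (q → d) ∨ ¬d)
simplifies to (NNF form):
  False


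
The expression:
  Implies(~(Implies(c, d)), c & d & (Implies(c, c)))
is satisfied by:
  {d: True, c: False}
  {c: False, d: False}
  {c: True, d: True}


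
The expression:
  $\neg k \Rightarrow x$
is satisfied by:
  {x: True, k: True}
  {x: True, k: False}
  {k: True, x: False}


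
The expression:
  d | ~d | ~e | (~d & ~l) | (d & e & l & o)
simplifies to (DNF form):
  True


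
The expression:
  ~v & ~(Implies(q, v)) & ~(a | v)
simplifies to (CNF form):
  q & ~a & ~v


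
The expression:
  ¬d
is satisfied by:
  {d: False}


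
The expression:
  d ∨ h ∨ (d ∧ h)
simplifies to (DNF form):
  d ∨ h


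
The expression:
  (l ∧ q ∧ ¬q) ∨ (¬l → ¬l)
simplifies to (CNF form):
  True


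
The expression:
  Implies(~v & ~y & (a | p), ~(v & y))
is always true.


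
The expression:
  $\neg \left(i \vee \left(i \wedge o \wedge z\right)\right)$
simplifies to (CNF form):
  $\neg i$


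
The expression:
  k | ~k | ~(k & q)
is always true.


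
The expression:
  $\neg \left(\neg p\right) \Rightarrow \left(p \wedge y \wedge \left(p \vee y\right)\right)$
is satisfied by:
  {y: True, p: False}
  {p: False, y: False}
  {p: True, y: True}


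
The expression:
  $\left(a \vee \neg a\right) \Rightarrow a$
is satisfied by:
  {a: True}


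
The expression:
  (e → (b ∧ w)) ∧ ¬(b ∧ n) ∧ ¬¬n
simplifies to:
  n ∧ ¬b ∧ ¬e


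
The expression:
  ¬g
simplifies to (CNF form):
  ¬g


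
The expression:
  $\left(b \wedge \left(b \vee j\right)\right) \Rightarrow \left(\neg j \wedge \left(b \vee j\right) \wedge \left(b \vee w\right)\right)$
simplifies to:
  $\neg b \vee \neg j$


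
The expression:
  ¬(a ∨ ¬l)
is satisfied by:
  {l: True, a: False}


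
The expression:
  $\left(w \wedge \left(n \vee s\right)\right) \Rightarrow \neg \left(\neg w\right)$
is always true.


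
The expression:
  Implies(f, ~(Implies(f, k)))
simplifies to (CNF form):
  ~f | ~k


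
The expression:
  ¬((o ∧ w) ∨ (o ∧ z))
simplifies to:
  (¬w ∧ ¬z) ∨ ¬o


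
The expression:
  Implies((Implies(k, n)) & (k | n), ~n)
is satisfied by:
  {n: False}


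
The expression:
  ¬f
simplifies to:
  ¬f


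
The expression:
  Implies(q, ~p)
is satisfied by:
  {p: False, q: False}
  {q: True, p: False}
  {p: True, q: False}


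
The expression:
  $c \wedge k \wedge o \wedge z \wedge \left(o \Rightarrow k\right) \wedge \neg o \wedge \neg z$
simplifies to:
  $\text{False}$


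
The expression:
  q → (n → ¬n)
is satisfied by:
  {q: False, n: False}
  {n: True, q: False}
  {q: True, n: False}


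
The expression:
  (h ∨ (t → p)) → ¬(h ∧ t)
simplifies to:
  ¬h ∨ ¬t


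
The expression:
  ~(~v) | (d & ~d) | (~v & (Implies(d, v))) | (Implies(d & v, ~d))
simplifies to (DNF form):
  True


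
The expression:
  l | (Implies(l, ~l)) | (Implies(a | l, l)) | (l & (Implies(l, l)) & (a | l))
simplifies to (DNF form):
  True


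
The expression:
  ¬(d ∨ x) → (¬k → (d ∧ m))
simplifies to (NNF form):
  d ∨ k ∨ x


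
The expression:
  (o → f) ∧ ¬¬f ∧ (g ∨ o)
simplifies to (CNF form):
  f ∧ (g ∨ o)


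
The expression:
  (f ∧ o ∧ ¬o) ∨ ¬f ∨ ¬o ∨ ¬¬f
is always true.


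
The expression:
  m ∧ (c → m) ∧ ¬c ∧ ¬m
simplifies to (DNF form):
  False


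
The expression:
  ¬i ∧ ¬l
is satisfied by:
  {i: False, l: False}


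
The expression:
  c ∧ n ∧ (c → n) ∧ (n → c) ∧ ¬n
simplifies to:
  False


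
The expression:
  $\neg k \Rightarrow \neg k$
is always true.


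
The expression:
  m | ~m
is always true.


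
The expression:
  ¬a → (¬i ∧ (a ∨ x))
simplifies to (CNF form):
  (a ∨ x) ∧ (a ∨ ¬i)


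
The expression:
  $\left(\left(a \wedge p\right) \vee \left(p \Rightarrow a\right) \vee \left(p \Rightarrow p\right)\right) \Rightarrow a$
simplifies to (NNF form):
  $a$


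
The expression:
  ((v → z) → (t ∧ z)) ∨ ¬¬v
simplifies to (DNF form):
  v ∨ (t ∧ z)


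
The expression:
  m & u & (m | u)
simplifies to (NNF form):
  m & u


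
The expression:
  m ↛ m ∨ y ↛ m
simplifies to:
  y ∧ ¬m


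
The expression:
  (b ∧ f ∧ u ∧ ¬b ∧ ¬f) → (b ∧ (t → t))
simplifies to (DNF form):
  True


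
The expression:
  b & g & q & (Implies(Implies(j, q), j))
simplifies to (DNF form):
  b & g & j & q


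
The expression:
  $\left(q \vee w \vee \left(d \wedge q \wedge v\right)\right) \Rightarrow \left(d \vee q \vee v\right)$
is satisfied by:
  {d: True, q: True, v: True, w: False}
  {d: True, q: True, w: False, v: False}
  {d: True, v: True, w: False, q: False}
  {d: True, w: False, v: False, q: False}
  {q: True, v: True, w: False, d: False}
  {q: True, w: False, v: False, d: False}
  {v: True, q: False, w: False, d: False}
  {q: False, w: False, v: False, d: False}
  {q: True, d: True, w: True, v: True}
  {q: True, d: True, w: True, v: False}
  {d: True, w: True, v: True, q: False}
  {d: True, w: True, q: False, v: False}
  {v: True, w: True, q: True, d: False}
  {w: True, q: True, d: False, v: False}
  {w: True, v: True, d: False, q: False}


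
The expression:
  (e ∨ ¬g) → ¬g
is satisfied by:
  {g: False, e: False}
  {e: True, g: False}
  {g: True, e: False}


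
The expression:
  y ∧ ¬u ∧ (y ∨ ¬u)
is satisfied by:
  {y: True, u: False}


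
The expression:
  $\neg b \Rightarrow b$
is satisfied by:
  {b: True}


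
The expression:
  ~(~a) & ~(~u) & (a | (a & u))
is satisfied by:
  {a: True, u: True}


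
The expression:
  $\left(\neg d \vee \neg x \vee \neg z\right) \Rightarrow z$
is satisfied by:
  {z: True}


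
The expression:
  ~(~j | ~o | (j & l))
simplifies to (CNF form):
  j & o & ~l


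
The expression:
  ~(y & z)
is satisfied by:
  {z: False, y: False}
  {y: True, z: False}
  {z: True, y: False}


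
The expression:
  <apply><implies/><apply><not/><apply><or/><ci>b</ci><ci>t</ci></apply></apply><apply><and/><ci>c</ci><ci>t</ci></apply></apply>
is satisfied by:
  {b: True, t: True}
  {b: True, t: False}
  {t: True, b: False}


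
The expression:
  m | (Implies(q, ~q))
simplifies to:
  m | ~q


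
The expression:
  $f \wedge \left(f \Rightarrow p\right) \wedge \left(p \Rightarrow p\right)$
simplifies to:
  $f \wedge p$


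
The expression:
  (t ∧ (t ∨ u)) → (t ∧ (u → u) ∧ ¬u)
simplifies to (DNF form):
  ¬t ∨ ¬u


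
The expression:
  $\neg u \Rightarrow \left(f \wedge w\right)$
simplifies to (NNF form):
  $u \vee \left(f \wedge w\right)$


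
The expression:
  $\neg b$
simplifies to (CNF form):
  $\neg b$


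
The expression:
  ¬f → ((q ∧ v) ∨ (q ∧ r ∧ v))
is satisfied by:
  {v: True, f: True, q: True}
  {v: True, f: True, q: False}
  {f: True, q: True, v: False}
  {f: True, q: False, v: False}
  {v: True, q: True, f: False}


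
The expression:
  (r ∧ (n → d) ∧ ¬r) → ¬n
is always true.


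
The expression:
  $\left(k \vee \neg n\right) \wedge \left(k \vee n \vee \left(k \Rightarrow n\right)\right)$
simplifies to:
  $k \vee \neg n$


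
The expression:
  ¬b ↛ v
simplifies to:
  ¬b ∧ ¬v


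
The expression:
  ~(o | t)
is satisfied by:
  {o: False, t: False}


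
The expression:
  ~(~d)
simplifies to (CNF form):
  d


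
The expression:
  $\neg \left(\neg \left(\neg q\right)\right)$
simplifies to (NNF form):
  $\neg q$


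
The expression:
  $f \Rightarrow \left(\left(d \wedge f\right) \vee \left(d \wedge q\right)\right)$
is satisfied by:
  {d: True, f: False}
  {f: False, d: False}
  {f: True, d: True}


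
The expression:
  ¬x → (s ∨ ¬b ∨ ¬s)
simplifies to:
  True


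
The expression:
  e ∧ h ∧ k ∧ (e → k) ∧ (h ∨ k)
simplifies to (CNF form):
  e ∧ h ∧ k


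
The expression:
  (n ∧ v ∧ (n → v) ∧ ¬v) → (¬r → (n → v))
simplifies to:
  True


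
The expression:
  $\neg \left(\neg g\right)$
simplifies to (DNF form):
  $g$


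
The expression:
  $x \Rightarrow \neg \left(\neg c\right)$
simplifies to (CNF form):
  $c \vee \neg x$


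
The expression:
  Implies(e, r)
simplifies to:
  r | ~e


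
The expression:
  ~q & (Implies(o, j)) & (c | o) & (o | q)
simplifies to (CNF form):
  j & o & ~q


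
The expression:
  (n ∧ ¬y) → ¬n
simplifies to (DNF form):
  y ∨ ¬n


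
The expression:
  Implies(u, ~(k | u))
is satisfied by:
  {u: False}


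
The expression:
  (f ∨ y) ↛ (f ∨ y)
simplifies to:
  False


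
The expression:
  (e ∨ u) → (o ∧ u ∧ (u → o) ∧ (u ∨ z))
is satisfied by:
  {o: True, e: False, u: False}
  {e: False, u: False, o: False}
  {o: True, u: True, e: False}
  {o: True, e: True, u: True}


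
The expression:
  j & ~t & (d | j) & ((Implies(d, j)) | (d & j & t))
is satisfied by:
  {j: True, t: False}


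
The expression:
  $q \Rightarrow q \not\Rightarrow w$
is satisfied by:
  {w: False, q: False}
  {q: True, w: False}
  {w: True, q: False}


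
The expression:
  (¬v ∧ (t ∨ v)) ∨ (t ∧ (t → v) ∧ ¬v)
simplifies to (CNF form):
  t ∧ ¬v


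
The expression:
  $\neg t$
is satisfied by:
  {t: False}


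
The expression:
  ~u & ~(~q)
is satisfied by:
  {q: True, u: False}


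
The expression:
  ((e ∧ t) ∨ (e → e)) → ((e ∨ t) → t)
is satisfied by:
  {t: True, e: False}
  {e: False, t: False}
  {e: True, t: True}


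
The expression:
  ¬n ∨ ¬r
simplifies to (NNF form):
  ¬n ∨ ¬r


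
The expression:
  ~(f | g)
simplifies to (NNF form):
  ~f & ~g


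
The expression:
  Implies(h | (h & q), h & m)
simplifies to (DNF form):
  m | ~h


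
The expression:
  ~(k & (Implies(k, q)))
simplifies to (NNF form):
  ~k | ~q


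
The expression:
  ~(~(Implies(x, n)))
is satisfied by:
  {n: True, x: False}
  {x: False, n: False}
  {x: True, n: True}


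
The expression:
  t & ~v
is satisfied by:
  {t: True, v: False}


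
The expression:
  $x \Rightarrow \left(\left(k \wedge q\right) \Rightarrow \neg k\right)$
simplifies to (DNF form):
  $\neg k \vee \neg q \vee \neg x$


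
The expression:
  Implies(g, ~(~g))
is always true.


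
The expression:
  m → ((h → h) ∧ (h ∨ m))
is always true.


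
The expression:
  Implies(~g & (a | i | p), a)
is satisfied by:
  {a: True, g: True, p: False, i: False}
  {a: True, i: True, g: True, p: False}
  {a: True, g: True, p: True, i: False}
  {a: True, i: True, g: True, p: True}
  {a: True, p: False, g: False, i: False}
  {a: True, i: True, p: False, g: False}
  {a: True, p: True, g: False, i: False}
  {a: True, i: True, p: True, g: False}
  {g: True, i: False, p: False, a: False}
  {i: True, g: True, p: False, a: False}
  {g: True, p: True, i: False, a: False}
  {i: True, g: True, p: True, a: False}
  {i: False, p: False, g: False, a: False}


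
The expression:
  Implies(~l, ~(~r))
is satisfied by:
  {r: True, l: True}
  {r: True, l: False}
  {l: True, r: False}


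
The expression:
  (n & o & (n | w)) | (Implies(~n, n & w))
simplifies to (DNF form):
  n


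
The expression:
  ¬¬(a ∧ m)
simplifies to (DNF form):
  a ∧ m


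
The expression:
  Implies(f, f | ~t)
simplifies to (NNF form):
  True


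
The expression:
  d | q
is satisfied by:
  {d: True, q: True}
  {d: True, q: False}
  {q: True, d: False}


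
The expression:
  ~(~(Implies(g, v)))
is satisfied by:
  {v: True, g: False}
  {g: False, v: False}
  {g: True, v: True}


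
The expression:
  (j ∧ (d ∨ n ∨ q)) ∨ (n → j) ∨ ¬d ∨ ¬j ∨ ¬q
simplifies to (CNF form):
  True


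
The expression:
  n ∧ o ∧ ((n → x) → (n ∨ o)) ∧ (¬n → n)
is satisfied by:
  {o: True, n: True}


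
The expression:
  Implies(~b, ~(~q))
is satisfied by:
  {b: True, q: True}
  {b: True, q: False}
  {q: True, b: False}


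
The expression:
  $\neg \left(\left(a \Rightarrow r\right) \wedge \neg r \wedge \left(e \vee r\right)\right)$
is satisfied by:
  {r: True, a: True, e: False}
  {r: True, e: False, a: False}
  {a: True, e: False, r: False}
  {a: False, e: False, r: False}
  {r: True, a: True, e: True}
  {r: True, e: True, a: False}
  {a: True, e: True, r: False}


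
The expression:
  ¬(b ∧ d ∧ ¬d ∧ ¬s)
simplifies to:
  True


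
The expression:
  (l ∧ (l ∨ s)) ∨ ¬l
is always true.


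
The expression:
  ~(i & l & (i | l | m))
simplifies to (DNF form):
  ~i | ~l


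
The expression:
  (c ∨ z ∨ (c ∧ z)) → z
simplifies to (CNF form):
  z ∨ ¬c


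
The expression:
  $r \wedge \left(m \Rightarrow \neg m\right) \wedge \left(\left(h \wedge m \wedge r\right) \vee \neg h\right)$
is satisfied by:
  {r: True, h: False, m: False}


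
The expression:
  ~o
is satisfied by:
  {o: False}


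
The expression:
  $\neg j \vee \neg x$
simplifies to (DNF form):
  $\neg j \vee \neg x$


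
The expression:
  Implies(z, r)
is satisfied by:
  {r: True, z: False}
  {z: False, r: False}
  {z: True, r: True}


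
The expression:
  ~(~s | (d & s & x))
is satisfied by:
  {s: True, d: False, x: False}
  {s: True, x: True, d: False}
  {s: True, d: True, x: False}


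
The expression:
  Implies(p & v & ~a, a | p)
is always true.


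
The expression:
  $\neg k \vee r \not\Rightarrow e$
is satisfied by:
  {r: True, k: False, e: False}
  {r: False, k: False, e: False}
  {e: True, r: True, k: False}
  {e: True, r: False, k: False}
  {k: True, r: True, e: False}


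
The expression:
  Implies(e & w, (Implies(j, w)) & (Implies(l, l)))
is always true.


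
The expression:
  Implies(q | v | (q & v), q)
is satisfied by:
  {q: True, v: False}
  {v: False, q: False}
  {v: True, q: True}


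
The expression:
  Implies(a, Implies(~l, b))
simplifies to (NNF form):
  b | l | ~a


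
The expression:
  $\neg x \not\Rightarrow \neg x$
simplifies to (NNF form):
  $\text{False}$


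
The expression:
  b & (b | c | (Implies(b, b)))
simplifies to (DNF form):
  b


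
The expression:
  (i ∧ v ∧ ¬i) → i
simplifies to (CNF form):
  True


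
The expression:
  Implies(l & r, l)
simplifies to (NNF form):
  True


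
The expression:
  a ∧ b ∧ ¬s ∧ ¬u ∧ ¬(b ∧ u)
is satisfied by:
  {a: True, b: True, u: False, s: False}


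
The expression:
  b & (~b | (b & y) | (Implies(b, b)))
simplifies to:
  b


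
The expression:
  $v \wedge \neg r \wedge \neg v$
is never true.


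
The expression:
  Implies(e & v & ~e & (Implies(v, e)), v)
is always true.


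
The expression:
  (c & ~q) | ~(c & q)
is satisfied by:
  {c: False, q: False}
  {q: True, c: False}
  {c: True, q: False}


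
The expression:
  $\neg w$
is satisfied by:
  {w: False}


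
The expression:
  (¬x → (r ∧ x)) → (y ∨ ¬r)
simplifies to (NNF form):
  y ∨ ¬r ∨ ¬x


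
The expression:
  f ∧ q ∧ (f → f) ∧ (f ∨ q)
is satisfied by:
  {f: True, q: True}


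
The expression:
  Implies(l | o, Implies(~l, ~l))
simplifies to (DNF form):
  True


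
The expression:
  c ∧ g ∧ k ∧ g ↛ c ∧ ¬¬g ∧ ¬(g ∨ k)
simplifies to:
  False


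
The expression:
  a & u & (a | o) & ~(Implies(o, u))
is never true.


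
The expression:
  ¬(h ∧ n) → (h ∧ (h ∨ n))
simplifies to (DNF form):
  h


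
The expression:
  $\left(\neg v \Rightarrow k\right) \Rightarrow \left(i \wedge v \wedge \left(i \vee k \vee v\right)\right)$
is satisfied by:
  {i: True, k: False, v: False}
  {k: False, v: False, i: False}
  {i: True, v: True, k: False}
  {i: True, k: True, v: True}


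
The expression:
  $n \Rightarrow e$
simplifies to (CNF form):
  $e \vee \neg n$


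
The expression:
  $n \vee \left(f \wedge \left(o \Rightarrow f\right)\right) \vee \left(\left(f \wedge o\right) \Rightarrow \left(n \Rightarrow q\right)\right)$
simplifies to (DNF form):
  $\text{True}$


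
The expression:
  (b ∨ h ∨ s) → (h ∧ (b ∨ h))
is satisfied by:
  {h: True, s: False, b: False}
  {b: True, h: True, s: False}
  {h: True, s: True, b: False}
  {b: True, h: True, s: True}
  {b: False, s: False, h: False}


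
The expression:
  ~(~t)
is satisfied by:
  {t: True}


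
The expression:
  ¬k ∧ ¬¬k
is never true.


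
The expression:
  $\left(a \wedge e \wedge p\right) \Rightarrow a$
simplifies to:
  $\text{True}$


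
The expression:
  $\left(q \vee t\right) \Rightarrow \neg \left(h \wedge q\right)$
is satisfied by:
  {h: False, q: False}
  {q: True, h: False}
  {h: True, q: False}


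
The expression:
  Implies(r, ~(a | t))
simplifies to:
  ~r | (~a & ~t)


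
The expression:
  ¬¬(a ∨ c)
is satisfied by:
  {a: True, c: True}
  {a: True, c: False}
  {c: True, a: False}


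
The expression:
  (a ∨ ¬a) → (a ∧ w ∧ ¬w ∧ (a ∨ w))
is never true.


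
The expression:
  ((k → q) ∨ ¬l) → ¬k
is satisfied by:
  {l: True, k: False, q: False}
  {l: False, k: False, q: False}
  {q: True, l: True, k: False}
  {q: True, l: False, k: False}
  {k: True, l: True, q: False}


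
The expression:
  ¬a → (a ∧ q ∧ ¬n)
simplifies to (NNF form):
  a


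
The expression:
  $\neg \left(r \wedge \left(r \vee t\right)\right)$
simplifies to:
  $\neg r$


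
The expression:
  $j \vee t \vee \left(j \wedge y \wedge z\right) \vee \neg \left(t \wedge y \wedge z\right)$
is always true.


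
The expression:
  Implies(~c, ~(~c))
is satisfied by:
  {c: True}


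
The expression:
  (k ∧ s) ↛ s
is never true.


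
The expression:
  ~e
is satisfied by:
  {e: False}


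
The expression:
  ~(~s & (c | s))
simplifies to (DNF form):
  s | ~c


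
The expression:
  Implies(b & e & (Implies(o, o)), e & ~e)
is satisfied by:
  {e: False, b: False}
  {b: True, e: False}
  {e: True, b: False}


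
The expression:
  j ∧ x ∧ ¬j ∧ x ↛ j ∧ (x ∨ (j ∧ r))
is never true.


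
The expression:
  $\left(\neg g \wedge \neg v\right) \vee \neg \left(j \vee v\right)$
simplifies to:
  $\neg v \wedge \left(\neg g \vee \neg j\right)$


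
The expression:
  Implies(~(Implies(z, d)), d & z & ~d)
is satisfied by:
  {d: True, z: False}
  {z: False, d: False}
  {z: True, d: True}


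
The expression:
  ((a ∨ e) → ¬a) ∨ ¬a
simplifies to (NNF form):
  ¬a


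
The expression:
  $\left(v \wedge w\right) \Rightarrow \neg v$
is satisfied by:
  {w: False, v: False}
  {v: True, w: False}
  {w: True, v: False}


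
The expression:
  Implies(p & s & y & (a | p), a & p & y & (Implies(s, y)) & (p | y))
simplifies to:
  a | ~p | ~s | ~y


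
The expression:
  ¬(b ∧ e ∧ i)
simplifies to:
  ¬b ∨ ¬e ∨ ¬i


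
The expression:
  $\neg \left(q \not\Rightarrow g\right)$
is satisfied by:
  {g: True, q: False}
  {q: False, g: False}
  {q: True, g: True}


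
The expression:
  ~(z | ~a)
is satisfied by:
  {a: True, z: False}


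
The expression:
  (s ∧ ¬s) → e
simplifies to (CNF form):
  True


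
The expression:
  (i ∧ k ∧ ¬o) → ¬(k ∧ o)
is always true.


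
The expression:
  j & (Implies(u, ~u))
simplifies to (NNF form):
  j & ~u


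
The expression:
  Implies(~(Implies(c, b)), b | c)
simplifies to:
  True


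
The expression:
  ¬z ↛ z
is always true.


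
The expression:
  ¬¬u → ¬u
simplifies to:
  ¬u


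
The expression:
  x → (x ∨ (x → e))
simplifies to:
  True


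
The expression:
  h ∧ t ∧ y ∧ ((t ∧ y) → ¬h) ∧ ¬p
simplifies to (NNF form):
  False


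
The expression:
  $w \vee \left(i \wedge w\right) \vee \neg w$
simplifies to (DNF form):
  $\text{True}$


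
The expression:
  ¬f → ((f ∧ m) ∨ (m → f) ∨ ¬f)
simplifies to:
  True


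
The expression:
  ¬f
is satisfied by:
  {f: False}


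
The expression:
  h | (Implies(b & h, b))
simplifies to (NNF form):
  True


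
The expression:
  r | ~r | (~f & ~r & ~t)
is always true.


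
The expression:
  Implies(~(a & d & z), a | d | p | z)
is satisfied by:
  {a: True, d: True, z: True, p: True}
  {a: True, d: True, z: True, p: False}
  {a: True, d: True, p: True, z: False}
  {a: True, d: True, p: False, z: False}
  {a: True, z: True, p: True, d: False}
  {a: True, z: True, p: False, d: False}
  {a: True, z: False, p: True, d: False}
  {a: True, z: False, p: False, d: False}
  {d: True, z: True, p: True, a: False}
  {d: True, z: True, p: False, a: False}
  {d: True, p: True, z: False, a: False}
  {d: True, p: False, z: False, a: False}
  {z: True, p: True, d: False, a: False}
  {z: True, d: False, p: False, a: False}
  {p: True, d: False, z: False, a: False}


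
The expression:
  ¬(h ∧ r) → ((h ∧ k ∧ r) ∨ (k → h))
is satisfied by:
  {h: True, k: False}
  {k: False, h: False}
  {k: True, h: True}


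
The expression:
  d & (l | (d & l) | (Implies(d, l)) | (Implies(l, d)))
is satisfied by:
  {d: True}


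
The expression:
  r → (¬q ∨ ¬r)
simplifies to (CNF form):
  ¬q ∨ ¬r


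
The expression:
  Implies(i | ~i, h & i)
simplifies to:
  h & i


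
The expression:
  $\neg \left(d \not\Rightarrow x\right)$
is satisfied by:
  {x: True, d: False}
  {d: False, x: False}
  {d: True, x: True}


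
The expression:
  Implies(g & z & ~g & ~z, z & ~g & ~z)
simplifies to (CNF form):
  True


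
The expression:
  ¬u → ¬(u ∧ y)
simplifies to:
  True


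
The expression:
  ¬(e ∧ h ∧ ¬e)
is always true.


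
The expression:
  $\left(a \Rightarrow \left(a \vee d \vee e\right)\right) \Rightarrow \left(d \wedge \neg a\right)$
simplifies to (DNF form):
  $d \wedge \neg a$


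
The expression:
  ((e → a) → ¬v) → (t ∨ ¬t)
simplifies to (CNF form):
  True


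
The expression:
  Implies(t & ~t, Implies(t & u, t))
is always true.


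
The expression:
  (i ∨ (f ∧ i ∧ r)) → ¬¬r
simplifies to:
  r ∨ ¬i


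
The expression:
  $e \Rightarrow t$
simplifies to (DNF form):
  $t \vee \neg e$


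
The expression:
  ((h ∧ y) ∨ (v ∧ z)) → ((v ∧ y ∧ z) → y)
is always true.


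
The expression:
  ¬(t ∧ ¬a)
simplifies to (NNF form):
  a ∨ ¬t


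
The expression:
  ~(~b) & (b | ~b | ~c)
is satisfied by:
  {b: True}


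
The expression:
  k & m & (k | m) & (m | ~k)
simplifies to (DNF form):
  k & m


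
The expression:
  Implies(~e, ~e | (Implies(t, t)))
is always true.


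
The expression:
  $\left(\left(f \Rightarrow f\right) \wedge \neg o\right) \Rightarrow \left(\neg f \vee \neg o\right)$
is always true.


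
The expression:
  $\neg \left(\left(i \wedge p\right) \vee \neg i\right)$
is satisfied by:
  {i: True, p: False}


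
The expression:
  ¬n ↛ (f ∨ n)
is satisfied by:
  {n: False, f: False}


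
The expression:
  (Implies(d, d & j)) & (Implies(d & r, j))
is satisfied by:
  {j: True, d: False}
  {d: False, j: False}
  {d: True, j: True}


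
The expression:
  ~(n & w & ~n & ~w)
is always true.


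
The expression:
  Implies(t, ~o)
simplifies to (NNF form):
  ~o | ~t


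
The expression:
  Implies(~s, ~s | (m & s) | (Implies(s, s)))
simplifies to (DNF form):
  True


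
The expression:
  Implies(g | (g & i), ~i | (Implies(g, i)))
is always true.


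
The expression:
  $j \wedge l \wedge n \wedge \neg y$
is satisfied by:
  {j: True, n: True, l: True, y: False}


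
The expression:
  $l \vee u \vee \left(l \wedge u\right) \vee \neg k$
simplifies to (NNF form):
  $l \vee u \vee \neg k$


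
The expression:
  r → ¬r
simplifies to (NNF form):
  ¬r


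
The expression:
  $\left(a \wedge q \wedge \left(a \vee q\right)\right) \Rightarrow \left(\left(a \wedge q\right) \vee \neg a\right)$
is always true.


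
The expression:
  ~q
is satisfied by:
  {q: False}


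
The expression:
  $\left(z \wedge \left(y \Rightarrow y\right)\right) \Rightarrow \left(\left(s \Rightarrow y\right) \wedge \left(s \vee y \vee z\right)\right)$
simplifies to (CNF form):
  $y \vee \neg s \vee \neg z$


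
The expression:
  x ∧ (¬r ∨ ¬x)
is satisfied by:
  {x: True, r: False}


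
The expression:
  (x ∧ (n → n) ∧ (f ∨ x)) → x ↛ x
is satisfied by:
  {x: False}


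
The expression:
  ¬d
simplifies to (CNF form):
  ¬d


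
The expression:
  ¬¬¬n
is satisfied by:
  {n: False}


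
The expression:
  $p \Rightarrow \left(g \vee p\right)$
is always true.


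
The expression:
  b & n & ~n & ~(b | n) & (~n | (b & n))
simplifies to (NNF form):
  False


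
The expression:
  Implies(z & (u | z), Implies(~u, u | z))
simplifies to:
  True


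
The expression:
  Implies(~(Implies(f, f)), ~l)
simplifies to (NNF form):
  True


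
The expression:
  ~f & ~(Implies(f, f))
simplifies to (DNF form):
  False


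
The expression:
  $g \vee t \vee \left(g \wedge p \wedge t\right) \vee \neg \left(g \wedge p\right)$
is always true.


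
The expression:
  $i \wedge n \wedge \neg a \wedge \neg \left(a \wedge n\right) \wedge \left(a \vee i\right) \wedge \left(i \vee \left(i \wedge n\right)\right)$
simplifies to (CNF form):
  $i \wedge n \wedge \neg a$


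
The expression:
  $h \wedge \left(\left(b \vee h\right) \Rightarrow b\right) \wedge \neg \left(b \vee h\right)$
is never true.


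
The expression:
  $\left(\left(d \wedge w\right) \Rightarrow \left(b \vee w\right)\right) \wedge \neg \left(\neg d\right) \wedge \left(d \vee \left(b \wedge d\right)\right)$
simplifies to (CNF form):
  $d$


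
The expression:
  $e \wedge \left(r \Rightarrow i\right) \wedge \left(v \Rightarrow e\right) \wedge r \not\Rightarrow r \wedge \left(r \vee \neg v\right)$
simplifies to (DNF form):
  $\text{False}$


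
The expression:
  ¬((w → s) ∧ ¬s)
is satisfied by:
  {s: True, w: True}
  {s: True, w: False}
  {w: True, s: False}


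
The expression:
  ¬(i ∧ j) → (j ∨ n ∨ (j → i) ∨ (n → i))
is always true.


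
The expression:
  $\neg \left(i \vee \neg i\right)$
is never true.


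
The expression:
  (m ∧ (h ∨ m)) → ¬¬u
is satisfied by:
  {u: True, m: False}
  {m: False, u: False}
  {m: True, u: True}


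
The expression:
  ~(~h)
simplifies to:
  h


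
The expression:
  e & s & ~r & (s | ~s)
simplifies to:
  e & s & ~r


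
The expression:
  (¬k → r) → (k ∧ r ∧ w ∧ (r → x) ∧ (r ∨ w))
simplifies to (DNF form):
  (r ∧ ¬r) ∨ (¬k ∧ ¬r) ∨ (k ∧ r ∧ ¬r) ∨ (k ∧ ¬k ∧ ¬r) ∨ (r ∧ w ∧ ¬r) ∨ (r ∧ x ∧ ¬r) ∨ (w ∧ ¬k ∧ ¬r) ∨ (x ∧ ¬k ∧ ¬r) ∨ (k ∧ r ∧ w ∧ x) ∨ (k ∧ r ∧ w ∧ ¬r) ∨ (k ∧ r ∧ x ∧ ¬r) ∨ (k ∧ w ∧ x ∧ ¬k) ∨ (k ∧ w ∧ ¬k ∧ ¬r) ∨ (k ∧ x ∧ ¬k ∧ ¬r) ∨ (r ∧ w ∧ x ∧ ¬r) ∨ (w ∧ x ∧ ¬k ∧ ¬r)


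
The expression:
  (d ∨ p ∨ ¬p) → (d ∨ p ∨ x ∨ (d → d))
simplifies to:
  True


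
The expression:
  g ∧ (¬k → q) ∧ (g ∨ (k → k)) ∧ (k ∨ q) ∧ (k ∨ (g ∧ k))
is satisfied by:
  {g: True, k: True}


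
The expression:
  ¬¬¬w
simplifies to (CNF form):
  ¬w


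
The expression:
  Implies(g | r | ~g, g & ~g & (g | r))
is never true.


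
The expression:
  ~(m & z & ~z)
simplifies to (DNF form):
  True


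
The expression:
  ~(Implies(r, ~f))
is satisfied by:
  {r: True, f: True}


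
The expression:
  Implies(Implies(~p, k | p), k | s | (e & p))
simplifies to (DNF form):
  e | k | s | ~p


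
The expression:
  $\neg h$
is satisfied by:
  {h: False}


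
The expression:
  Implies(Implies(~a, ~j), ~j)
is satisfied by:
  {a: False, j: False}
  {j: True, a: False}
  {a: True, j: False}


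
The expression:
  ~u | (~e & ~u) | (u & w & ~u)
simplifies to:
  ~u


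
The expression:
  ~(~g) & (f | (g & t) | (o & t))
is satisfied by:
  {g: True, t: True, f: True}
  {g: True, t: True, f: False}
  {g: True, f: True, t: False}


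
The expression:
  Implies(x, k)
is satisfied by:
  {k: True, x: False}
  {x: False, k: False}
  {x: True, k: True}


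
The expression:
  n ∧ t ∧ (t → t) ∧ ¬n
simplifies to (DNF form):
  False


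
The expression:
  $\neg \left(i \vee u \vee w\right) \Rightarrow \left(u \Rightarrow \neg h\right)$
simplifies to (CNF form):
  $\text{True}$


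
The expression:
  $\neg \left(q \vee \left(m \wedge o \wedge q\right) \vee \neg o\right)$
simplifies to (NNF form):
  $o \wedge \neg q$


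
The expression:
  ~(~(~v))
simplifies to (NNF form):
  ~v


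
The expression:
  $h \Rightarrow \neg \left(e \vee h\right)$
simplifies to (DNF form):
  $\neg h$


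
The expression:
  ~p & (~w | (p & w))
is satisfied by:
  {p: False, w: False}


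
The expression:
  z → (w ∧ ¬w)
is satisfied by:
  {z: False}


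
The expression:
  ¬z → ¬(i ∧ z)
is always true.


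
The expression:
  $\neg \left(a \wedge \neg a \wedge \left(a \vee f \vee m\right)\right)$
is always true.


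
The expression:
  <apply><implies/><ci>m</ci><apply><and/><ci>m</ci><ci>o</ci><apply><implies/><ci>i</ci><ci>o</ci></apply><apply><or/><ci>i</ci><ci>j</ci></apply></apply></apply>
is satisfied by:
  {i: True, j: True, o: True, m: False}
  {i: True, o: True, j: False, m: False}
  {j: True, o: True, i: False, m: False}
  {o: True, i: False, j: False, m: False}
  {i: True, j: True, o: False, m: False}
  {i: True, o: False, j: False, m: False}
  {j: True, i: False, o: False, m: False}
  {i: False, o: False, j: False, m: False}
  {m: True, i: True, o: True, j: True}
  {m: True, i: True, o: True, j: False}
  {m: True, o: True, j: True, i: False}


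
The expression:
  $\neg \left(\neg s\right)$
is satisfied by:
  {s: True}


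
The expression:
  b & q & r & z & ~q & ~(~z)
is never true.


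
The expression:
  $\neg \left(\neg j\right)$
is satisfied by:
  {j: True}


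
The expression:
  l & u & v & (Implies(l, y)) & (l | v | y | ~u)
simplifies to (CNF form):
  l & u & v & y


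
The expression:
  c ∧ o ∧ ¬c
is never true.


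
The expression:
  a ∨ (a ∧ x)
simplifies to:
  a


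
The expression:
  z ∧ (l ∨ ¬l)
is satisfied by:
  {z: True}


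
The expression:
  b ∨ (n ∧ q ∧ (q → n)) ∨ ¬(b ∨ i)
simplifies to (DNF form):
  b ∨ (n ∧ q) ∨ ¬i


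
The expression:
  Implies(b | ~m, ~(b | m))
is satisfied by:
  {b: False}


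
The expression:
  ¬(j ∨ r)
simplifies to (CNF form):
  ¬j ∧ ¬r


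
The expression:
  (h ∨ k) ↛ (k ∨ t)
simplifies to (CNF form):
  h ∧ ¬k ∧ ¬t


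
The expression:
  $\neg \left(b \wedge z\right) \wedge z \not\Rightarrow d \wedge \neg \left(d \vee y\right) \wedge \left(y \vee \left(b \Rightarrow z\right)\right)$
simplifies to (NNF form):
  $z \wedge \neg b \wedge \neg d \wedge \neg y$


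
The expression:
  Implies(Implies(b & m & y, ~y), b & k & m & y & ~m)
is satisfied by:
  {m: True, b: True, y: True}


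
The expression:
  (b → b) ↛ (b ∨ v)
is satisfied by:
  {v: False, b: False}


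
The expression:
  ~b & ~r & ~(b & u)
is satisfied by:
  {r: False, b: False}


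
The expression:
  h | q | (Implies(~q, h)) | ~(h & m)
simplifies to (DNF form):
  True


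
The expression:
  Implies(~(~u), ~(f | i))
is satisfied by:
  {i: False, u: False, f: False}
  {f: True, i: False, u: False}
  {i: True, f: False, u: False}
  {f: True, i: True, u: False}
  {u: True, f: False, i: False}


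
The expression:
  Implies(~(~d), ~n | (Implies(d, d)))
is always true.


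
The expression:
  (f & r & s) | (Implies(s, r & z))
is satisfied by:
  {r: True, f: True, z: True, s: False}
  {r: True, f: True, z: False, s: False}
  {r: True, z: True, f: False, s: False}
  {r: True, z: False, f: False, s: False}
  {f: True, z: True, r: False, s: False}
  {f: True, r: False, z: False, s: False}
  {f: False, z: True, r: False, s: False}
  {f: False, r: False, z: False, s: False}
  {r: True, s: True, f: True, z: True}
  {r: True, s: True, f: True, z: False}
  {r: True, s: True, z: True, f: False}


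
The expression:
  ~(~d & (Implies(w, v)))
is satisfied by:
  {d: True, w: True, v: False}
  {d: True, v: False, w: False}
  {d: True, w: True, v: True}
  {d: True, v: True, w: False}
  {w: True, v: False, d: False}


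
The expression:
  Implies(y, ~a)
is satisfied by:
  {y: False, a: False}
  {a: True, y: False}
  {y: True, a: False}


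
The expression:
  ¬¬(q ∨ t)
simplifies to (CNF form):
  q ∨ t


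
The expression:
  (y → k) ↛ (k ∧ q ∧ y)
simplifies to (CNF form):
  (k ∨ ¬y) ∧ (¬q ∨ ¬y)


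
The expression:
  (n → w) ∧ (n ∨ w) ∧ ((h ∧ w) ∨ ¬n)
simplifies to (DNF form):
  (h ∧ w) ∨ (w ∧ ¬n)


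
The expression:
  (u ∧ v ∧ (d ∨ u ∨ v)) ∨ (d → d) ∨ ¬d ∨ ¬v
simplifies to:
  True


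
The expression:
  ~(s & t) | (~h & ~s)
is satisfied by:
  {s: False, t: False}
  {t: True, s: False}
  {s: True, t: False}


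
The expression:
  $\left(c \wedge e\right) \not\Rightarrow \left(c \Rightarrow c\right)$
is never true.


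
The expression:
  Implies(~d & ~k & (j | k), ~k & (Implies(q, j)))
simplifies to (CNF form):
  True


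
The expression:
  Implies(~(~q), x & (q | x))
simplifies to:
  x | ~q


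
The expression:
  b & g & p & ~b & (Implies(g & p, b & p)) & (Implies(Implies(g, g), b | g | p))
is never true.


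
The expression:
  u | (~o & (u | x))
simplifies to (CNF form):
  (u | x) & (u | ~o)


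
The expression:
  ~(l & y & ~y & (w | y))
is always true.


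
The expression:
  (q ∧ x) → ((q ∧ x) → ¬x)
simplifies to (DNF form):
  ¬q ∨ ¬x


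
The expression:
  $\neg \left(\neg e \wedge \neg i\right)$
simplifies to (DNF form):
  $e \vee i$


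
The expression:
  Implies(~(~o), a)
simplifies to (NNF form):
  a | ~o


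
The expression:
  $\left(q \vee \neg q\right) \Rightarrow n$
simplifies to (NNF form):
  $n$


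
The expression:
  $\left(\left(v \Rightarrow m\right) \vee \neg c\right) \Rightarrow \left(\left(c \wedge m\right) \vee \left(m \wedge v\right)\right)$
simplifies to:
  $\left(c \wedge m\right) \vee \left(c \wedge v\right) \vee \left(m \wedge v\right)$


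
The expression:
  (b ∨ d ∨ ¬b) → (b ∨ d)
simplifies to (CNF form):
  b ∨ d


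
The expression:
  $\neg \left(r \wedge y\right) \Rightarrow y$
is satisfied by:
  {y: True}


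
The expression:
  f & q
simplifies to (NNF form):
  f & q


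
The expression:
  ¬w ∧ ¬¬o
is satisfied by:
  {o: True, w: False}


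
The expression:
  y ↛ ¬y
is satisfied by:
  {y: True}


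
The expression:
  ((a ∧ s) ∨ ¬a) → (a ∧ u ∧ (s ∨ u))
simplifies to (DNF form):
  (a ∧ u) ∨ (a ∧ ¬s)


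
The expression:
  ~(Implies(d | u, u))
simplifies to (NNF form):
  d & ~u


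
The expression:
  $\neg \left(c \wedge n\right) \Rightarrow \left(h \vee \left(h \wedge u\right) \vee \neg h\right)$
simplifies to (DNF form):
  $\text{True}$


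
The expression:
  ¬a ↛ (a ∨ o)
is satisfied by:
  {o: False, a: False}


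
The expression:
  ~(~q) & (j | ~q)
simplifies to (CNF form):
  j & q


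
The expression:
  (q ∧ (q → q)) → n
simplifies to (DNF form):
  n ∨ ¬q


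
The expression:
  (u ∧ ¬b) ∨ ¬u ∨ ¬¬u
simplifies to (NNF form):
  True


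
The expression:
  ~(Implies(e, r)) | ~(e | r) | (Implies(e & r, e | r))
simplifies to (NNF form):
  True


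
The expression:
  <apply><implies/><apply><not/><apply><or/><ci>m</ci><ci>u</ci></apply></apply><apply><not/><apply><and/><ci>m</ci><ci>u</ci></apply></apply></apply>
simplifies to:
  <true/>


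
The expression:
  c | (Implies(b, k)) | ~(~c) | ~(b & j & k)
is always true.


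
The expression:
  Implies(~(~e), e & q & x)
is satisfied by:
  {x: True, q: True, e: False}
  {x: True, q: False, e: False}
  {q: True, x: False, e: False}
  {x: False, q: False, e: False}
  {x: True, e: True, q: True}


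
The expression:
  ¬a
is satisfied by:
  {a: False}


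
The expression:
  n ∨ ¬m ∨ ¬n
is always true.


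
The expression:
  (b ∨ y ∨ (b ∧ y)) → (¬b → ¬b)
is always true.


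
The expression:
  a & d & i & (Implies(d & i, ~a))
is never true.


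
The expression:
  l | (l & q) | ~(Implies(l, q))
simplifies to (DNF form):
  l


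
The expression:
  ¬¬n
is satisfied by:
  {n: True}


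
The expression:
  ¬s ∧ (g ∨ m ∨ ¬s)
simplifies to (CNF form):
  ¬s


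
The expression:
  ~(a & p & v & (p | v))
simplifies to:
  ~a | ~p | ~v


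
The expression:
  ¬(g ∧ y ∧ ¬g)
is always true.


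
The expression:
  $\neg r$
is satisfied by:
  {r: False}
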